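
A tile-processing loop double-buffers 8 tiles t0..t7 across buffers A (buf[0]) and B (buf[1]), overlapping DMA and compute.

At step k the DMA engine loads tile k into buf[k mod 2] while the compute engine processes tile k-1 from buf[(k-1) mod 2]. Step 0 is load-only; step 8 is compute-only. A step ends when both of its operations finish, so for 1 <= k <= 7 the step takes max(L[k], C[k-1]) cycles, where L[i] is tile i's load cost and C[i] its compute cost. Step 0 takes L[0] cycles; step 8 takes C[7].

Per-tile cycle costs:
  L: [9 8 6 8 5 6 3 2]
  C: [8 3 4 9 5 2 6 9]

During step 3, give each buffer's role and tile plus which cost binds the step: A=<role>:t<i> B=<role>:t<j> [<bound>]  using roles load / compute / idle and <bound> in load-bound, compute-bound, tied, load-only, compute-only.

step 0: L[0]=9 → dur=9, Σ=9 | A=load:t0 B=idle [load-only]
step 1: L[1]=8 C[0]=8 → dur=8, Σ=17 | A=compute:t0 B=load:t1 [tied]
step 2: L[2]=6 C[1]=3 → dur=6, Σ=23 | A=load:t2 B=compute:t1 [load-bound]
step 3: L[3]=8 C[2]=4 → dur=8, Σ=31 | A=compute:t2 B=load:t3 [load-bound]
step 4: L[4]=5 C[3]=9 → dur=9, Σ=40 | A=load:t4 B=compute:t3 [compute-bound]
step 5: L[5]=6 C[4]=5 → dur=6, Σ=46 | A=compute:t4 B=load:t5 [load-bound]
step 6: L[6]=3 C[5]=2 → dur=3, Σ=49 | A=load:t6 B=compute:t5 [load-bound]
step 7: L[7]=2 C[6]=6 → dur=6, Σ=55 | A=compute:t6 B=load:t7 [compute-bound]
step 8: C[7]=9 → dur=9, Σ=64 | A=idle B=compute:t7 [compute-only]

step 3: A=compute:t2 B=load:t3 [load-bound]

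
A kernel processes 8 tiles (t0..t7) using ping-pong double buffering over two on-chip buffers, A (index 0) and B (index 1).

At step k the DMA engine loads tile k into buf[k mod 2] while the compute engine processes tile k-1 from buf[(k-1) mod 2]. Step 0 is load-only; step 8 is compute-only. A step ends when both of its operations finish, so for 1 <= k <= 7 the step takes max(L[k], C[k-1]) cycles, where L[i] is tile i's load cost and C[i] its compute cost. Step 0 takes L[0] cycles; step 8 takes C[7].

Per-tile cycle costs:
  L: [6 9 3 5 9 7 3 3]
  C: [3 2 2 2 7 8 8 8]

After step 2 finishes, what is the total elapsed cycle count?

end_cycle[2] = 18

  0. 6=6c; end=6; A:t0 B:-
  1. max(9,3)=9c; end=15; A:t0 B:t1
  2. max(3,2)=3c; end=18; A:t2 B:t1
  3. max(5,2)=5c; end=23; A:t2 B:t3
  4. max(9,2)=9c; end=32; A:t4 B:t3
  5. max(7,7)=7c; end=39; A:t4 B:t5
  6. max(3,8)=8c; end=47; A:t6 B:t5
  7. max(3,8)=8c; end=55; A:t6 B:t7
  8. 8=8c; end=63; A:t6 B:t7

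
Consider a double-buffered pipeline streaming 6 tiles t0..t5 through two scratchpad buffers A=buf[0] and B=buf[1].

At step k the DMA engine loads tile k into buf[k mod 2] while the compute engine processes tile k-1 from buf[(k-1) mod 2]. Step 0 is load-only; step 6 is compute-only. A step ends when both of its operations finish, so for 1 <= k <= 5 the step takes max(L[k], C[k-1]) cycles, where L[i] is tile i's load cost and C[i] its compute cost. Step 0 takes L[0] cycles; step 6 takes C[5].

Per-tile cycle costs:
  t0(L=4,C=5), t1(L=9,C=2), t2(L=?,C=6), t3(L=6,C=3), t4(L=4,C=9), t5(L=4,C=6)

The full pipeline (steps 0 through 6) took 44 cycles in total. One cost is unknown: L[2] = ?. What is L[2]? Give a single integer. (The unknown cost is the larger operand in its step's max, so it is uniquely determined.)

step 0 → dur = L[0]=4 = 4
step 1 → dur = max(L[1]=9, C[0]=5) = 9
step 2 → dur = max(L[2]=?, C[1]=2) = L[2]  (unknown; binding)
step 3 → dur = max(L[3]=6, C[2]=6) = 6
step 4 → dur = max(L[4]=4, C[3]=3) = 4
step 5 → dur = max(L[5]=4, C[4]=9) = 9
step 6 → dur = C[5]=6 = 6
sum of known step durations = 38
dur[2] = total - known = 44 - 38 = 6
L[2] is the binding max in step 2, so L[2] = dur[2] = 6

L[2] = 6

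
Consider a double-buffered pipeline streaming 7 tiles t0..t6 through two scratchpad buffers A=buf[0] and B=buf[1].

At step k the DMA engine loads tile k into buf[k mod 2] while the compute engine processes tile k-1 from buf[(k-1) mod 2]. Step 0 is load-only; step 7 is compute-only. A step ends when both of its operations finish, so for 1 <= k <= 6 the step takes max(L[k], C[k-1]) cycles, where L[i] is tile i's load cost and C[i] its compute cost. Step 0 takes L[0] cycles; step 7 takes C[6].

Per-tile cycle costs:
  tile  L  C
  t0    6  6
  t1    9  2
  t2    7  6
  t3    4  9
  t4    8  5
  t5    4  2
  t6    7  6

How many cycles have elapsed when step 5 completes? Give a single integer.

end_cycle[5] = 42

[0] DMA t0→A (6c) ∥ CU idle ⇒ 6c, clock 6
[1] DMA t1→B (9c) ∥ CU A:t0 (6c) ⇒ 9c, clock 15
[2] DMA t2→A (7c) ∥ CU B:t1 (2c) ⇒ 7c, clock 22
[3] DMA t3→B (4c) ∥ CU A:t2 (6c) ⇒ 6c, clock 28
[4] DMA t4→A (8c) ∥ CU B:t3 (9c) ⇒ 9c, clock 37
[5] DMA t5→B (4c) ∥ CU A:t4 (5c) ⇒ 5c, clock 42
[6] DMA t6→A (7c) ∥ CU B:t5 (2c) ⇒ 7c, clock 49
[7] DMA idle ∥ CU A:t6 (6c) ⇒ 6c, clock 55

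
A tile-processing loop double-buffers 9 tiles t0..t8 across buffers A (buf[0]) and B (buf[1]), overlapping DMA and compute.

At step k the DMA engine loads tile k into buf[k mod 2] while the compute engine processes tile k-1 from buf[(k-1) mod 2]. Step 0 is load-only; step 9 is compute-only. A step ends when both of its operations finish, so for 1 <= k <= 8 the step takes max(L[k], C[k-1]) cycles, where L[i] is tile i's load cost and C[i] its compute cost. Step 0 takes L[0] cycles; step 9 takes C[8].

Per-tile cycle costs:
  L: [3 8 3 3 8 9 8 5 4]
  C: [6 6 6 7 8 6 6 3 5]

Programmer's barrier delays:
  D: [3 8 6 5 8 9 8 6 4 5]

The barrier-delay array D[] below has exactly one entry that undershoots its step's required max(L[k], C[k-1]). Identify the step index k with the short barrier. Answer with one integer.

step 0: need L[0]=3 = 3; D[0]=3 ok
step 1: need max(L[1]=8,C[0]=6) = 8; D[1]=8 ok
step 2: need max(L[2]=3,C[1]=6) = 6; D[2]=6 ok
step 3: need max(L[3]=3,C[2]=6) = 6; D[3]=5 SHORT
step 4: need max(L[4]=8,C[3]=7) = 8; D[4]=8 ok
step 5: need max(L[5]=9,C[4]=8) = 9; D[5]=9 ok
step 6: need max(L[6]=8,C[5]=6) = 8; D[6]=8 ok
step 7: need max(L[7]=5,C[6]=6) = 6; D[7]=6 ok
step 8: need max(L[8]=4,C[7]=3) = 4; D[8]=4 ok
step 9: need C[8]=5 = 5; D[9]=5 ok

hazard at step 3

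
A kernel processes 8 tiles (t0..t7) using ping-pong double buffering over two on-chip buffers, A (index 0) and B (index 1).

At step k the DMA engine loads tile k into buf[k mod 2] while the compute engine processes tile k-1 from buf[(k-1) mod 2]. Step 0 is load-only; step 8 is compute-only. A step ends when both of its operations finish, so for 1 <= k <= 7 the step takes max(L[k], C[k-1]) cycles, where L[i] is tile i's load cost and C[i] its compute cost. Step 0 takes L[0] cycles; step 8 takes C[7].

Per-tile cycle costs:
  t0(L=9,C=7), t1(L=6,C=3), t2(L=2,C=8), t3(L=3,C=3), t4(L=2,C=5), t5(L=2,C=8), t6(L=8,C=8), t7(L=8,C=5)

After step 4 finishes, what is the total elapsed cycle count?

step 0: L[0]=9 → dur=9, Σ=9 | A=load:t0 B=idle [load-only]
step 1: L[1]=6 C[0]=7 → dur=7, Σ=16 | A=compute:t0 B=load:t1 [compute-bound]
step 2: L[2]=2 C[1]=3 → dur=3, Σ=19 | A=load:t2 B=compute:t1 [compute-bound]
step 3: L[3]=3 C[2]=8 → dur=8, Σ=27 | A=compute:t2 B=load:t3 [compute-bound]
step 4: L[4]=2 C[3]=3 → dur=3, Σ=30 | A=load:t4 B=compute:t3 [compute-bound]
step 5: L[5]=2 C[4]=5 → dur=5, Σ=35 | A=compute:t4 B=load:t5 [compute-bound]
step 6: L[6]=8 C[5]=8 → dur=8, Σ=43 | A=load:t6 B=compute:t5 [tied]
step 7: L[7]=8 C[6]=8 → dur=8, Σ=51 | A=compute:t6 B=load:t7 [tied]
step 8: C[7]=5 → dur=5, Σ=56 | A=idle B=compute:t7 [compute-only]

end_cycle[4] = 30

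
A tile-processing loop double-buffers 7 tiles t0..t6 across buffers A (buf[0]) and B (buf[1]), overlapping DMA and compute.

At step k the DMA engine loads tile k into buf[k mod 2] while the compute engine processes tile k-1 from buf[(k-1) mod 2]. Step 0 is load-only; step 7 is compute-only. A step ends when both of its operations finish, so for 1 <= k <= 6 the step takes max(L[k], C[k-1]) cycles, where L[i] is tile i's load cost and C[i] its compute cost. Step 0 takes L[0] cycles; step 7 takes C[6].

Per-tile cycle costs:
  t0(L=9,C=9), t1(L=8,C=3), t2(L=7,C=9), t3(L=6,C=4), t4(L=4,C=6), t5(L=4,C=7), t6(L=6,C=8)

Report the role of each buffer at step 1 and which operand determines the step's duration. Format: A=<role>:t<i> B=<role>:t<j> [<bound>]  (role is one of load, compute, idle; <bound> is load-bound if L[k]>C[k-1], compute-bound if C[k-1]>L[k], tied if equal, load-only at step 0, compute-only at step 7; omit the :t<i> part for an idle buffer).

step 0: L[0]=9 → dur=9, Σ=9 | A=load:t0 B=idle [load-only]
step 1: L[1]=8 C[0]=9 → dur=9, Σ=18 | A=compute:t0 B=load:t1 [compute-bound]
step 2: L[2]=7 C[1]=3 → dur=7, Σ=25 | A=load:t2 B=compute:t1 [load-bound]
step 3: L[3]=6 C[2]=9 → dur=9, Σ=34 | A=compute:t2 B=load:t3 [compute-bound]
step 4: L[4]=4 C[3]=4 → dur=4, Σ=38 | A=load:t4 B=compute:t3 [tied]
step 5: L[5]=4 C[4]=6 → dur=6, Σ=44 | A=compute:t4 B=load:t5 [compute-bound]
step 6: L[6]=6 C[5]=7 → dur=7, Σ=51 | A=load:t6 B=compute:t5 [compute-bound]
step 7: C[6]=8 → dur=8, Σ=59 | A=compute:t6 B=idle [compute-only]

step 1: A=compute:t0 B=load:t1 [compute-bound]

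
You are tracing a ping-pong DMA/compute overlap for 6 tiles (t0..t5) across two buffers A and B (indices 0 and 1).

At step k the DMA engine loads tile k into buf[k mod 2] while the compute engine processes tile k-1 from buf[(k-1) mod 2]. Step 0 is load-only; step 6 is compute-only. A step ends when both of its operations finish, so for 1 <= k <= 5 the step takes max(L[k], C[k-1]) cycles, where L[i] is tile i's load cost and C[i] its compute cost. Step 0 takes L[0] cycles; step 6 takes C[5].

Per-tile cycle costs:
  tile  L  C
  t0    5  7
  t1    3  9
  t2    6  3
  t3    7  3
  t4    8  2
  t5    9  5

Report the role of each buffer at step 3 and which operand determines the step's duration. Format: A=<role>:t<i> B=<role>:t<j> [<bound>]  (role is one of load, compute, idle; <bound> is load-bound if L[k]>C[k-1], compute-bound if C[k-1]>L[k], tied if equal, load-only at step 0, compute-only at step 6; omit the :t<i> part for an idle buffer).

step 3: A=compute:t2 B=load:t3 [load-bound]

step 0: L[0]=5 → dur=5, Σ=5 | A=load:t0 B=idle [load-only]
step 1: L[1]=3 C[0]=7 → dur=7, Σ=12 | A=compute:t0 B=load:t1 [compute-bound]
step 2: L[2]=6 C[1]=9 → dur=9, Σ=21 | A=load:t2 B=compute:t1 [compute-bound]
step 3: L[3]=7 C[2]=3 → dur=7, Σ=28 | A=compute:t2 B=load:t3 [load-bound]
step 4: L[4]=8 C[3]=3 → dur=8, Σ=36 | A=load:t4 B=compute:t3 [load-bound]
step 5: L[5]=9 C[4]=2 → dur=9, Σ=45 | A=compute:t4 B=load:t5 [load-bound]
step 6: C[5]=5 → dur=5, Σ=50 | A=idle B=compute:t5 [compute-only]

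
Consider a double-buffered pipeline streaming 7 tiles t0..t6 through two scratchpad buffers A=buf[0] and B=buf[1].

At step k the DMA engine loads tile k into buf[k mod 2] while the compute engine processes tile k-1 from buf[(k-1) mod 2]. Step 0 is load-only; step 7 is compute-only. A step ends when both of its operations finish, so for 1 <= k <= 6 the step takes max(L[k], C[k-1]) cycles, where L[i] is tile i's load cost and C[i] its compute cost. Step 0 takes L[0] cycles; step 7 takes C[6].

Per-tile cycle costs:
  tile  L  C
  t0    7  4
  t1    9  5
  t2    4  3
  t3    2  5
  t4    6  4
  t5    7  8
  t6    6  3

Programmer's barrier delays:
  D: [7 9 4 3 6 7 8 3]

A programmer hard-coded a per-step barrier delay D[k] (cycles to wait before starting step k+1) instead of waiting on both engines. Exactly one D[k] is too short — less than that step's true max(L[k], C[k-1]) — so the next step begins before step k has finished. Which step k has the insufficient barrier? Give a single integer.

step 0: need L[0]=7 = 7; D[0]=7 ok
step 1: need max(L[1]=9,C[0]=4) = 9; D[1]=9 ok
step 2: need max(L[2]=4,C[1]=5) = 5; D[2]=4 SHORT
step 3: need max(L[3]=2,C[2]=3) = 3; D[3]=3 ok
step 4: need max(L[4]=6,C[3]=5) = 6; D[4]=6 ok
step 5: need max(L[5]=7,C[4]=4) = 7; D[5]=7 ok
step 6: need max(L[6]=6,C[5]=8) = 8; D[6]=8 ok
step 7: need C[6]=3 = 3; D[7]=3 ok

hazard at step 2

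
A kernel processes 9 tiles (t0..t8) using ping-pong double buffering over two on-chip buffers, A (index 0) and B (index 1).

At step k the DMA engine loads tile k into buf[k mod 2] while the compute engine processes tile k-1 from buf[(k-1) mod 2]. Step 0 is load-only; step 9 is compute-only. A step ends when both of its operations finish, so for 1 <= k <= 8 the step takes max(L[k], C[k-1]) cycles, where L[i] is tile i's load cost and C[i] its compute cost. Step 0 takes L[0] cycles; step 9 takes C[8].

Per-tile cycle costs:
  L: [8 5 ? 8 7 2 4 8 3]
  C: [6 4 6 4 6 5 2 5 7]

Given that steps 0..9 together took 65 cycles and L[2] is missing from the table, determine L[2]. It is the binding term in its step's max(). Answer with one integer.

step 0 → dur = L[0]=8 = 8
step 1 → dur = max(L[1]=5, C[0]=6) = 6
step 2 → dur = max(L[2]=?, C[1]=4) = L[2]  (unknown; binding)
step 3 → dur = max(L[3]=8, C[2]=6) = 8
step 4 → dur = max(L[4]=7, C[3]=4) = 7
step 5 → dur = max(L[5]=2, C[4]=6) = 6
step 6 → dur = max(L[6]=4, C[5]=5) = 5
step 7 → dur = max(L[7]=8, C[6]=2) = 8
step 8 → dur = max(L[8]=3, C[7]=5) = 5
step 9 → dur = C[8]=7 = 7
sum of known step durations = 60
dur[2] = total - known = 65 - 60 = 5
L[2] is the binding max in step 2, so L[2] = dur[2] = 5

L[2] = 5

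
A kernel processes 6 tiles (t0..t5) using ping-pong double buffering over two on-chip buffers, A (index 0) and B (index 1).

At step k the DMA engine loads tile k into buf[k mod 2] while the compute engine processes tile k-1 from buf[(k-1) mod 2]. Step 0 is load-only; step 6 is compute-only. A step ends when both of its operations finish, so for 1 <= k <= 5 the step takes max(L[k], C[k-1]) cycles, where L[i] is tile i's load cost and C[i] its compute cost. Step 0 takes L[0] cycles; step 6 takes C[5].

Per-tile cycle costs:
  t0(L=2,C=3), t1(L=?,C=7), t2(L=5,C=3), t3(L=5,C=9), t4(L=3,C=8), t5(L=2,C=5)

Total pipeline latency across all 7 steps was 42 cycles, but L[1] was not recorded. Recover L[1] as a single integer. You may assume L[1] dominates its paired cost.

L[1] = 6

step 0 = dur = L[0]=2 = 2
step 1 = dur = max(L[1]=?, C[0]=3) = L[1]  (unknown; binding)
step 2 = dur = max(L[2]=5, C[1]=7) = 7
step 3 = dur = max(L[3]=5, C[2]=3) = 5
step 4 = dur = max(L[4]=3, C[3]=9) = 9
step 5 = dur = max(L[5]=2, C[4]=8) = 8
step 6 = dur = C[5]=5 = 5
sum of known step durations = 36
dur[1] = total - known = 42 - 36 = 6
L[1] is the binding max in step 1, so L[1] = dur[1] = 6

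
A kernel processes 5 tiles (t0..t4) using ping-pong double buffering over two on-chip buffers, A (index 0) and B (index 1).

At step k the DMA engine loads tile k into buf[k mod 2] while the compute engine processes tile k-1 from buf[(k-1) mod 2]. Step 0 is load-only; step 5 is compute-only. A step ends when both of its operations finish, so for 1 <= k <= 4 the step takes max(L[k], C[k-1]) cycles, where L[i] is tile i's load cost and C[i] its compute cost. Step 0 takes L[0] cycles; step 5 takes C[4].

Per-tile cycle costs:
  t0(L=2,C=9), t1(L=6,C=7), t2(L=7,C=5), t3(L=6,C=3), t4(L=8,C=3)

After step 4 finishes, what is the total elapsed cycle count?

k=0 load=t0/2c comp=- wait=2 total=2
k=1 load=t1/6c comp=t0/9c wait=9 total=11
k=2 load=t2/7c comp=t1/7c wait=7 total=18
k=3 load=t3/6c comp=t2/5c wait=6 total=24
k=4 load=t4/8c comp=t3/3c wait=8 total=32
k=5 load=- comp=t4/3c wait=3 total=35

end_cycle[4] = 32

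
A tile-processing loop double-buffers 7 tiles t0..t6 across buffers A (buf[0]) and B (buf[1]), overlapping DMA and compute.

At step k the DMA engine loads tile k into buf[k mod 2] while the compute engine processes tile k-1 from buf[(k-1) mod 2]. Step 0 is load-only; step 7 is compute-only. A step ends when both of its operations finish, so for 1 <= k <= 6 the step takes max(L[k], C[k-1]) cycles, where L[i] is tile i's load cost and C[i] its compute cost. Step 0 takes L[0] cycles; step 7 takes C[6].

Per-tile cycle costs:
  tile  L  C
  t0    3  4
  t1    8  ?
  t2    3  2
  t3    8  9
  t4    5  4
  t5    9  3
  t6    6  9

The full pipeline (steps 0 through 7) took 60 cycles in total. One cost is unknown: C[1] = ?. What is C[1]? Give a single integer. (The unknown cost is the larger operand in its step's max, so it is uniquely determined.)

step 0 = dur = L[0]=3 = 3
step 1 = dur = max(L[1]=8, C[0]=4) = 8
step 2 = dur = max(L[2]=3, C[1]=?) = C[1]  (unknown; binding)
step 3 = dur = max(L[3]=8, C[2]=2) = 8
step 4 = dur = max(L[4]=5, C[3]=9) = 9
step 5 = dur = max(L[5]=9, C[4]=4) = 9
step 6 = dur = max(L[6]=6, C[5]=3) = 6
step 7 = dur = C[6]=9 = 9
sum of known step durations = 52
dur[2] = total - known = 60 - 52 = 8
C[1] is the binding max in step 2, so C[1] = dur[2] = 8

C[1] = 8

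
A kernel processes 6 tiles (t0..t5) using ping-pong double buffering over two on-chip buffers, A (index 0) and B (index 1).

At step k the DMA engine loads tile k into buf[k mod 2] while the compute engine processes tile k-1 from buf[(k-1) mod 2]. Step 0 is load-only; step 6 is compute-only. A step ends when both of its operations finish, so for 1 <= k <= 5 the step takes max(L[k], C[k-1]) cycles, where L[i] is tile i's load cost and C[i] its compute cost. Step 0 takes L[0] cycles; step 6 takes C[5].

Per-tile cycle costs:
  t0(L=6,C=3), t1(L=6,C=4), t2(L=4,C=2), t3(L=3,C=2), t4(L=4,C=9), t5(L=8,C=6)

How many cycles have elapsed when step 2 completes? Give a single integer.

end_cycle[2] = 16

step 0: L[0]=6 → dur=6, Σ=6 | A=load:t0 B=idle [load-only]
step 1: L[1]=6 C[0]=3 → dur=6, Σ=12 | A=compute:t0 B=load:t1 [load-bound]
step 2: L[2]=4 C[1]=4 → dur=4, Σ=16 | A=load:t2 B=compute:t1 [tied]
step 3: L[3]=3 C[2]=2 → dur=3, Σ=19 | A=compute:t2 B=load:t3 [load-bound]
step 4: L[4]=4 C[3]=2 → dur=4, Σ=23 | A=load:t4 B=compute:t3 [load-bound]
step 5: L[5]=8 C[4]=9 → dur=9, Σ=32 | A=compute:t4 B=load:t5 [compute-bound]
step 6: C[5]=6 → dur=6, Σ=38 | A=idle B=compute:t5 [compute-only]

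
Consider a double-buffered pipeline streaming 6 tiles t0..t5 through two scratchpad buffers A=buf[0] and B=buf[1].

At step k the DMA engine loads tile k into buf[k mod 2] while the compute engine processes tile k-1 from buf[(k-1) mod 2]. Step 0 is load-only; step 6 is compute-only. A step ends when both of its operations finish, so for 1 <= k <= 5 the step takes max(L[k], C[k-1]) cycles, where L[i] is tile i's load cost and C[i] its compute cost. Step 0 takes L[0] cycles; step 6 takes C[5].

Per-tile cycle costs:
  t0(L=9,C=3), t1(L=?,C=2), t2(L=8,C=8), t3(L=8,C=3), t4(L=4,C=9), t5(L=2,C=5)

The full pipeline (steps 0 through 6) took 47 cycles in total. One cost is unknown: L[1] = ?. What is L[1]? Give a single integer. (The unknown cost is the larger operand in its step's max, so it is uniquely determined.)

L[1] = 4

step 0 = dur = L[0]=9 = 9
step 1 = dur = max(L[1]=?, C[0]=3) = L[1]  (unknown; binding)
step 2 = dur = max(L[2]=8, C[1]=2) = 8
step 3 = dur = max(L[3]=8, C[2]=8) = 8
step 4 = dur = max(L[4]=4, C[3]=3) = 4
step 5 = dur = max(L[5]=2, C[4]=9) = 9
step 6 = dur = C[5]=5 = 5
sum of known step durations = 43
dur[1] = total - known = 47 - 43 = 4
L[1] is the binding max in step 1, so L[1] = dur[1] = 4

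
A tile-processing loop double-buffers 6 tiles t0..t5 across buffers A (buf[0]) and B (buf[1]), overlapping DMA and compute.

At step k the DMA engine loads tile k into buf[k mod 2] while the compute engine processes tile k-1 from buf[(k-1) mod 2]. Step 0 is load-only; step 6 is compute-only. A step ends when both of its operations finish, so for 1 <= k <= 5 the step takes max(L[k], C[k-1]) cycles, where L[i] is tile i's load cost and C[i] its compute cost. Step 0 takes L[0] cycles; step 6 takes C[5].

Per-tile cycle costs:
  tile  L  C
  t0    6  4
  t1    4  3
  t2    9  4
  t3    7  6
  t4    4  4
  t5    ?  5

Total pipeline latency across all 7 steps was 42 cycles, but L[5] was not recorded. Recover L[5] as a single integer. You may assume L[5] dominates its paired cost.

step 0 → dur = L[0]=6 = 6
step 1 → dur = max(L[1]=4, C[0]=4) = 4
step 2 → dur = max(L[2]=9, C[1]=3) = 9
step 3 → dur = max(L[3]=7, C[2]=4) = 7
step 4 → dur = max(L[4]=4, C[3]=6) = 6
step 5 → dur = max(L[5]=?, C[4]=4) = L[5]  (unknown; binding)
step 6 → dur = C[5]=5 = 5
sum of known step durations = 37
dur[5] = total - known = 42 - 37 = 5
L[5] is the binding max in step 5, so L[5] = dur[5] = 5

L[5] = 5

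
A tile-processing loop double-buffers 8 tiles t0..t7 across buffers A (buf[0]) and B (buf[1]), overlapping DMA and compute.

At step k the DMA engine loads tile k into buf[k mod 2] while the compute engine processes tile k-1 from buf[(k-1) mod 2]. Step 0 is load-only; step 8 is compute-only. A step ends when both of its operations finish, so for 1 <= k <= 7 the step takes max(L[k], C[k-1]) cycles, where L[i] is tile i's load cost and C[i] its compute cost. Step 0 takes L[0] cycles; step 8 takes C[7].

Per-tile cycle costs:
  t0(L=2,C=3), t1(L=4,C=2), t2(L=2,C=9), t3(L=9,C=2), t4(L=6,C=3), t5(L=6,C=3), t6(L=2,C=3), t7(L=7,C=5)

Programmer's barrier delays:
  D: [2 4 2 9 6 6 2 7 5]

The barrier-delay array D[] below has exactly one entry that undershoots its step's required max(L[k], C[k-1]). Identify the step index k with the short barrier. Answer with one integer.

hazard at step 6

[0] required=L[0]=2=2 vs D=2 ok
[1] required=max(L[1]=4,C[0]=3)=4 vs D=4 ok
[2] required=max(L[2]=2,C[1]=2)=2 vs D=2 ok
[3] required=max(L[3]=9,C[2]=9)=9 vs D=9 ok
[4] required=max(L[4]=6,C[3]=2)=6 vs D=6 ok
[5] required=max(L[5]=6,C[4]=3)=6 vs D=6 ok
[6] required=max(L[6]=2,C[5]=3)=3 vs D=2 SHORT
[7] required=max(L[7]=7,C[6]=3)=7 vs D=7 ok
[8] required=C[7]=5=5 vs D=5 ok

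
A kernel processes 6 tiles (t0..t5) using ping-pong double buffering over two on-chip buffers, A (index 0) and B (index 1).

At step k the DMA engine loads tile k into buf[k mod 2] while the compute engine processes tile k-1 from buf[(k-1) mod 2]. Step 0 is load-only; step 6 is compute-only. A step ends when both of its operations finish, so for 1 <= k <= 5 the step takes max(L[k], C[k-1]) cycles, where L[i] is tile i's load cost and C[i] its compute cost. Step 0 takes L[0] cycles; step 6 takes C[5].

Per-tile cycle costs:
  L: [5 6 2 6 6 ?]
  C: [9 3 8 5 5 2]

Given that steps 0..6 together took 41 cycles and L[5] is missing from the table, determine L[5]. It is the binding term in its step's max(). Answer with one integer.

L[5] = 8

step 0 | dur = L[0]=5 = 5
step 1 | dur = max(L[1]=6, C[0]=9) = 9
step 2 | dur = max(L[2]=2, C[1]=3) = 3
step 3 | dur = max(L[3]=6, C[2]=8) = 8
step 4 | dur = max(L[4]=6, C[3]=5) = 6
step 5 | dur = max(L[5]=?, C[4]=5) = L[5]  (unknown; binding)
step 6 | dur = C[5]=2 = 2
sum of known step durations = 33
dur[5] = total - known = 41 - 33 = 8
L[5] is the binding max in step 5, so L[5] = dur[5] = 8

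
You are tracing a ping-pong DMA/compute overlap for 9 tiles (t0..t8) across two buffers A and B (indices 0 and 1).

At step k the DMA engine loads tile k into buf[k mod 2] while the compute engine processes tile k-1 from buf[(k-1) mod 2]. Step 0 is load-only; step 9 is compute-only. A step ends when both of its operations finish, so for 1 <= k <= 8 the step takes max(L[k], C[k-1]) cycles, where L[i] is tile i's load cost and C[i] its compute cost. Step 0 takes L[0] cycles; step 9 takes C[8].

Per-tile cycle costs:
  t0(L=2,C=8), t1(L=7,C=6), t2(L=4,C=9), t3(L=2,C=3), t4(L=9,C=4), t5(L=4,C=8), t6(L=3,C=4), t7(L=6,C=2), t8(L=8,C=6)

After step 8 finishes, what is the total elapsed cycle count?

step 0: L[0]=2 → dur=2, Σ=2 | A=load:t0 B=idle [load-only]
step 1: L[1]=7 C[0]=8 → dur=8, Σ=10 | A=compute:t0 B=load:t1 [compute-bound]
step 2: L[2]=4 C[1]=6 → dur=6, Σ=16 | A=load:t2 B=compute:t1 [compute-bound]
step 3: L[3]=2 C[2]=9 → dur=9, Σ=25 | A=compute:t2 B=load:t3 [compute-bound]
step 4: L[4]=9 C[3]=3 → dur=9, Σ=34 | A=load:t4 B=compute:t3 [load-bound]
step 5: L[5]=4 C[4]=4 → dur=4, Σ=38 | A=compute:t4 B=load:t5 [tied]
step 6: L[6]=3 C[5]=8 → dur=8, Σ=46 | A=load:t6 B=compute:t5 [compute-bound]
step 7: L[7]=6 C[6]=4 → dur=6, Σ=52 | A=compute:t6 B=load:t7 [load-bound]
step 8: L[8]=8 C[7]=2 → dur=8, Σ=60 | A=load:t8 B=compute:t7 [load-bound]
step 9: C[8]=6 → dur=6, Σ=66 | A=compute:t8 B=idle [compute-only]

end_cycle[8] = 60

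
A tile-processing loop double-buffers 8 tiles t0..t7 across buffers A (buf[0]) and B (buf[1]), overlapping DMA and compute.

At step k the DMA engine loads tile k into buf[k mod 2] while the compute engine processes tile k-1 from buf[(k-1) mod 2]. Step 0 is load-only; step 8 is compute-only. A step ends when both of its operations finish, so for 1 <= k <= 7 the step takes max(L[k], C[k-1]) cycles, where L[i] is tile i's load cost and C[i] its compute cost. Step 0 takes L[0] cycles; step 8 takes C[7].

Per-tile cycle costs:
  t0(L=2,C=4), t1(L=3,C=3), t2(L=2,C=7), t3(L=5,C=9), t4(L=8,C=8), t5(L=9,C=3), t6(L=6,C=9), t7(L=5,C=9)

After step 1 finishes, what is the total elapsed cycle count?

  0. 2=2c; end=2; A:t0 B:-
  1. max(3,4)=4c; end=6; A:t0 B:t1
  2. max(2,3)=3c; end=9; A:t2 B:t1
  3. max(5,7)=7c; end=16; A:t2 B:t3
  4. max(8,9)=9c; end=25; A:t4 B:t3
  5. max(9,8)=9c; end=34; A:t4 B:t5
  6. max(6,3)=6c; end=40; A:t6 B:t5
  7. max(5,9)=9c; end=49; A:t6 B:t7
  8. 9=9c; end=58; A:t6 B:t7

end_cycle[1] = 6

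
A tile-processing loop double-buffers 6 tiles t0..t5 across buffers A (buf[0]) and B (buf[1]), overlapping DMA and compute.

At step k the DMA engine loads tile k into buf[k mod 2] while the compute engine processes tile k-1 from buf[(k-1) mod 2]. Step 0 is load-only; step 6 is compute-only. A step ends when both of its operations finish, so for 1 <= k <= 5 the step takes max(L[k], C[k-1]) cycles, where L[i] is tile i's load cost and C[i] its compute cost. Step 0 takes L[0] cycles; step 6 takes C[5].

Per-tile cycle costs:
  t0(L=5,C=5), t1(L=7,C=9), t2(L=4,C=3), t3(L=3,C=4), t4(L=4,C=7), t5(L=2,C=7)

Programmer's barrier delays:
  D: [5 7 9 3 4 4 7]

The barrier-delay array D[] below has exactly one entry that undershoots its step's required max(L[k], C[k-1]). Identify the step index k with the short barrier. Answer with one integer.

[0] required=L[0]=5=5 vs D=5 ok
[1] required=max(L[1]=7,C[0]=5)=7 vs D=7 ok
[2] required=max(L[2]=4,C[1]=9)=9 vs D=9 ok
[3] required=max(L[3]=3,C[2]=3)=3 vs D=3 ok
[4] required=max(L[4]=4,C[3]=4)=4 vs D=4 ok
[5] required=max(L[5]=2,C[4]=7)=7 vs D=4 SHORT
[6] required=C[5]=7=7 vs D=7 ok

hazard at step 5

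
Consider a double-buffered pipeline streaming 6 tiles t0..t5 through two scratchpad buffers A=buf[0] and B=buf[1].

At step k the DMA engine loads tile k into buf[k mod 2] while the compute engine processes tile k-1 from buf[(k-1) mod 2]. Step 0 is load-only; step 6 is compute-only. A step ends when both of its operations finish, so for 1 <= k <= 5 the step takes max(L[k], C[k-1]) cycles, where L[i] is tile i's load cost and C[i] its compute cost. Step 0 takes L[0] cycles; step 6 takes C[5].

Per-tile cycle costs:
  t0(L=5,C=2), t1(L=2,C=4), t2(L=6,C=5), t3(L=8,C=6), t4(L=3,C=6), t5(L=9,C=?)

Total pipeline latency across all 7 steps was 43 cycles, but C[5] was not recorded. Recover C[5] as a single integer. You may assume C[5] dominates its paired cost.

step 0 → dur = L[0]=5 = 5
step 1 → dur = max(L[1]=2, C[0]=2) = 2
step 2 → dur = max(L[2]=6, C[1]=4) = 6
step 3 → dur = max(L[3]=8, C[2]=5) = 8
step 4 → dur = max(L[4]=3, C[3]=6) = 6
step 5 → dur = max(L[5]=9, C[4]=6) = 9
step 6 → dur = C[5]=? = C[5]  (unknown; binding)
sum of known step durations = 36
dur[6] = total - known = 43 - 36 = 7
C[5] is the binding max in step 6, so C[5] = dur[6] = 7

C[5] = 7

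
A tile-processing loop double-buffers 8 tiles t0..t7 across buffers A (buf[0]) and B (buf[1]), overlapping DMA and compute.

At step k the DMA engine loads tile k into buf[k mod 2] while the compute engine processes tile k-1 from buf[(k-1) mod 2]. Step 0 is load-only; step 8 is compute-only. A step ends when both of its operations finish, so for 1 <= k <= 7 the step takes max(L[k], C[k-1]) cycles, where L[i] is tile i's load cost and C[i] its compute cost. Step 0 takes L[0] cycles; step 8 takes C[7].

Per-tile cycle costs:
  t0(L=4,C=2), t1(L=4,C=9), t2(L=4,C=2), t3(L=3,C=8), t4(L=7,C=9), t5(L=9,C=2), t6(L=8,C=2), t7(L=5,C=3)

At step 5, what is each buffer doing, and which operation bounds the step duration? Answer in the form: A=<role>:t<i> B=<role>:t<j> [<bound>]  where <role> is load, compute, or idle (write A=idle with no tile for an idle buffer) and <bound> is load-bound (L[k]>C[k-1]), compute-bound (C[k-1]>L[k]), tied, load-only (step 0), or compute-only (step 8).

  0. 4=4c; end=4; A:t0 B:-
  1. max(4,2)=4c; end=8; A:t0 B:t1
  2. max(4,9)=9c; end=17; A:t2 B:t1
  3. max(3,2)=3c; end=20; A:t2 B:t3
  4. max(7,8)=8c; end=28; A:t4 B:t3
  5. max(9,9)=9c; end=37; A:t4 B:t5
  6. max(8,2)=8c; end=45; A:t6 B:t5
  7. max(5,2)=5c; end=50; A:t6 B:t7
  8. 3=3c; end=53; A:t6 B:t7

step 5: A=compute:t4 B=load:t5 [tied]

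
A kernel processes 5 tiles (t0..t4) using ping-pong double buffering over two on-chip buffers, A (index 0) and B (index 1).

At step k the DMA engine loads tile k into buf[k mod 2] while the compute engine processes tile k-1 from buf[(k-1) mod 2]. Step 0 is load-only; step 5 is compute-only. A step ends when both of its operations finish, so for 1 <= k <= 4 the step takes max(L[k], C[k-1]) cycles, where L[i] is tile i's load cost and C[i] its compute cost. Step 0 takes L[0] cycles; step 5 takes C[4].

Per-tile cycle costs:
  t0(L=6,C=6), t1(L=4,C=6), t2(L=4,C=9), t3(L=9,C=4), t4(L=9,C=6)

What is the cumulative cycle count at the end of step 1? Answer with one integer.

[0] DMA t0→A (6c) ∥ CU idle ⇒ 6c, clock 6
[1] DMA t1→B (4c) ∥ CU A:t0 (6c) ⇒ 6c, clock 12
[2] DMA t2→A (4c) ∥ CU B:t1 (6c) ⇒ 6c, clock 18
[3] DMA t3→B (9c) ∥ CU A:t2 (9c) ⇒ 9c, clock 27
[4] DMA t4→A (9c) ∥ CU B:t3 (4c) ⇒ 9c, clock 36
[5] DMA idle ∥ CU A:t4 (6c) ⇒ 6c, clock 42

end_cycle[1] = 12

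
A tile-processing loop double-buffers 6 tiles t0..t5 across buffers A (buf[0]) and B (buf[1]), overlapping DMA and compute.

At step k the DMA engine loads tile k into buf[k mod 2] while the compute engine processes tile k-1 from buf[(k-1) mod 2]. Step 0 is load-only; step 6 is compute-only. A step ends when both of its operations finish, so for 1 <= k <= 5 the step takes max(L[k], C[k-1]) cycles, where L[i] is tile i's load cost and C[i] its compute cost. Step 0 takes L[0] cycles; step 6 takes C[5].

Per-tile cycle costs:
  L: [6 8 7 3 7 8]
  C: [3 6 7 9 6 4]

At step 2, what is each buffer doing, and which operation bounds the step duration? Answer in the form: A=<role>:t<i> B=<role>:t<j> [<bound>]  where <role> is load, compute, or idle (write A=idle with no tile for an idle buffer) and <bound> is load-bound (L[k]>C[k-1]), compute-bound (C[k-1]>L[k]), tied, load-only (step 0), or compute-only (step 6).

step 2: A=load:t2 B=compute:t1 [load-bound]

  0. 6=6c; end=6; A:t0 B:-
  1. max(8,3)=8c; end=14; A:t0 B:t1
  2. max(7,6)=7c; end=21; A:t2 B:t1
  3. max(3,7)=7c; end=28; A:t2 B:t3
  4. max(7,9)=9c; end=37; A:t4 B:t3
  5. max(8,6)=8c; end=45; A:t4 B:t5
  6. 4=4c; end=49; A:t4 B:t5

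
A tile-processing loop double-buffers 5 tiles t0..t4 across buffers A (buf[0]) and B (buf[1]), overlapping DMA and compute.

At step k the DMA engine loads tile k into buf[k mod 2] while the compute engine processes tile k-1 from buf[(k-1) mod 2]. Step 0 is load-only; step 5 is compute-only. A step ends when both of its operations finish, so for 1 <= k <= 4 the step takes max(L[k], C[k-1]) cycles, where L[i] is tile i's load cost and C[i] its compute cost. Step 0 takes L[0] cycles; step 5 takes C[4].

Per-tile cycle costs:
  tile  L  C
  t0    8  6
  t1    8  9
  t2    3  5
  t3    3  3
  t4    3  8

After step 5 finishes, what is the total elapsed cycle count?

k=0 load=t0/8c comp=- wait=8 total=8
k=1 load=t1/8c comp=t0/6c wait=8 total=16
k=2 load=t2/3c comp=t1/9c wait=9 total=25
k=3 load=t3/3c comp=t2/5c wait=5 total=30
k=4 load=t4/3c comp=t3/3c wait=3 total=33
k=5 load=- comp=t4/8c wait=8 total=41

end_cycle[5] = 41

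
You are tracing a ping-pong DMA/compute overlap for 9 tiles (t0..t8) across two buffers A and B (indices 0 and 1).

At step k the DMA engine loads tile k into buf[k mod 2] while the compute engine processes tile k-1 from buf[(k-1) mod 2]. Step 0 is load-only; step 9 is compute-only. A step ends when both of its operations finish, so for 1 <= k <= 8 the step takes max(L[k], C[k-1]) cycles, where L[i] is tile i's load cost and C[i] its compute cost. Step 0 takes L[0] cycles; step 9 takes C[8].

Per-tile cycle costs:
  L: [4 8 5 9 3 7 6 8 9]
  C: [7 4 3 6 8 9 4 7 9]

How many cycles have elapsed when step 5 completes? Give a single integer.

end_cycle[5] = 40

[0] DMA t0→A (4c) ∥ CU idle ⇒ 4c, clock 4
[1] DMA t1→B (8c) ∥ CU A:t0 (7c) ⇒ 8c, clock 12
[2] DMA t2→A (5c) ∥ CU B:t1 (4c) ⇒ 5c, clock 17
[3] DMA t3→B (9c) ∥ CU A:t2 (3c) ⇒ 9c, clock 26
[4] DMA t4→A (3c) ∥ CU B:t3 (6c) ⇒ 6c, clock 32
[5] DMA t5→B (7c) ∥ CU A:t4 (8c) ⇒ 8c, clock 40
[6] DMA t6→A (6c) ∥ CU B:t5 (9c) ⇒ 9c, clock 49
[7] DMA t7→B (8c) ∥ CU A:t6 (4c) ⇒ 8c, clock 57
[8] DMA t8→A (9c) ∥ CU B:t7 (7c) ⇒ 9c, clock 66
[9] DMA idle ∥ CU A:t8 (9c) ⇒ 9c, clock 75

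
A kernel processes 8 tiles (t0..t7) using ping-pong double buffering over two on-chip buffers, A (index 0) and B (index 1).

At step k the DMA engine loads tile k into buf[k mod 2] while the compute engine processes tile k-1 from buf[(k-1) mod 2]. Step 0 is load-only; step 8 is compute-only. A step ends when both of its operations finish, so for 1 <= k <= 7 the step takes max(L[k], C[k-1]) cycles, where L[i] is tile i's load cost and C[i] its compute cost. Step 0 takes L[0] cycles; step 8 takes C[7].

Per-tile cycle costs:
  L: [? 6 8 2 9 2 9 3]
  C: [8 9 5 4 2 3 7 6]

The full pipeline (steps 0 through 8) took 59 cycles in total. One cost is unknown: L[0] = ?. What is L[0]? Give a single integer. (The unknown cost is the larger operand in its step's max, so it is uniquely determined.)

step 0: dur = L[0]=? = L[0]  (unknown; binding)
step 1: dur = max(L[1]=6, C[0]=8) = 8
step 2: dur = max(L[2]=8, C[1]=9) = 9
step 3: dur = max(L[3]=2, C[2]=5) = 5
step 4: dur = max(L[4]=9, C[3]=4) = 9
step 5: dur = max(L[5]=2, C[4]=2) = 2
step 6: dur = max(L[6]=9, C[5]=3) = 9
step 7: dur = max(L[7]=3, C[6]=7) = 7
step 8: dur = C[7]=6 = 6
sum of known step durations = 55
dur[0] = total - known = 59 - 55 = 4
L[0] is the binding max in step 0, so L[0] = dur[0] = 4

L[0] = 4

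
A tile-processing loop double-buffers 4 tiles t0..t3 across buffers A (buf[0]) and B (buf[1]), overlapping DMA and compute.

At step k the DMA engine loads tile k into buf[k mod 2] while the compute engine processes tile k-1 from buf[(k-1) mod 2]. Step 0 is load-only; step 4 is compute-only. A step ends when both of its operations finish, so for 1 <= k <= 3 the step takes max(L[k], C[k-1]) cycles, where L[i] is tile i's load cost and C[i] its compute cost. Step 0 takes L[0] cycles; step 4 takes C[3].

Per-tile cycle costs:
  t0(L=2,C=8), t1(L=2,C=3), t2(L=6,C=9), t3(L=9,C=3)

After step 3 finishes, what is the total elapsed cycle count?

end_cycle[3] = 25

k=0 load=t0/2c comp=- wait=2 total=2
k=1 load=t1/2c comp=t0/8c wait=8 total=10
k=2 load=t2/6c comp=t1/3c wait=6 total=16
k=3 load=t3/9c comp=t2/9c wait=9 total=25
k=4 load=- comp=t3/3c wait=3 total=28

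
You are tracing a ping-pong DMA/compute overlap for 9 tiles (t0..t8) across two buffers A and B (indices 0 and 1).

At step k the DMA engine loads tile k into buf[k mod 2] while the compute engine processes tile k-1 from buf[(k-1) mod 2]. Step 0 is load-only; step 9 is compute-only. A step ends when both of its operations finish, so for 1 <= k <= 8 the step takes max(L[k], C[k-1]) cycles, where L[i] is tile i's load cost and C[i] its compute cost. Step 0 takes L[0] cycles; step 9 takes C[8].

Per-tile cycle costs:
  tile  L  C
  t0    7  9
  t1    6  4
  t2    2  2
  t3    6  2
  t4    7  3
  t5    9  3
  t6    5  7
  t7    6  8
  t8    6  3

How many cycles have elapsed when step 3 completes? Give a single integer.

[0] DMA t0→A (7c) ∥ CU idle ⇒ 7c, clock 7
[1] DMA t1→B (6c) ∥ CU A:t0 (9c) ⇒ 9c, clock 16
[2] DMA t2→A (2c) ∥ CU B:t1 (4c) ⇒ 4c, clock 20
[3] DMA t3→B (6c) ∥ CU A:t2 (2c) ⇒ 6c, clock 26
[4] DMA t4→A (7c) ∥ CU B:t3 (2c) ⇒ 7c, clock 33
[5] DMA t5→B (9c) ∥ CU A:t4 (3c) ⇒ 9c, clock 42
[6] DMA t6→A (5c) ∥ CU B:t5 (3c) ⇒ 5c, clock 47
[7] DMA t7→B (6c) ∥ CU A:t6 (7c) ⇒ 7c, clock 54
[8] DMA t8→A (6c) ∥ CU B:t7 (8c) ⇒ 8c, clock 62
[9] DMA idle ∥ CU A:t8 (3c) ⇒ 3c, clock 65

end_cycle[3] = 26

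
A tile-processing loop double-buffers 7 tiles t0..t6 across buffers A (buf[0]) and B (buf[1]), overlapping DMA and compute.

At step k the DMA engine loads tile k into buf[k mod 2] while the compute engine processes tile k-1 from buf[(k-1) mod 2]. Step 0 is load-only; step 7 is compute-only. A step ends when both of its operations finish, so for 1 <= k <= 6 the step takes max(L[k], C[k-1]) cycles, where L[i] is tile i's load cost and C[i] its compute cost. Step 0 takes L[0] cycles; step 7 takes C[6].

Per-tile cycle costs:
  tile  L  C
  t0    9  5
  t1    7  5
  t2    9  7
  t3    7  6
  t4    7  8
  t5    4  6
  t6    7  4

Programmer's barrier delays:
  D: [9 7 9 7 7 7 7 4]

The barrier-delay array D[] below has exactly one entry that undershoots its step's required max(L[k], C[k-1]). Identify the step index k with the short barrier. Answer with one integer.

[0] required=L[0]=9=9 vs D=9 ok
[1] required=max(L[1]=7,C[0]=5)=7 vs D=7 ok
[2] required=max(L[2]=9,C[1]=5)=9 vs D=9 ok
[3] required=max(L[3]=7,C[2]=7)=7 vs D=7 ok
[4] required=max(L[4]=7,C[3]=6)=7 vs D=7 ok
[5] required=max(L[5]=4,C[4]=8)=8 vs D=7 SHORT
[6] required=max(L[6]=7,C[5]=6)=7 vs D=7 ok
[7] required=C[6]=4=4 vs D=4 ok

hazard at step 5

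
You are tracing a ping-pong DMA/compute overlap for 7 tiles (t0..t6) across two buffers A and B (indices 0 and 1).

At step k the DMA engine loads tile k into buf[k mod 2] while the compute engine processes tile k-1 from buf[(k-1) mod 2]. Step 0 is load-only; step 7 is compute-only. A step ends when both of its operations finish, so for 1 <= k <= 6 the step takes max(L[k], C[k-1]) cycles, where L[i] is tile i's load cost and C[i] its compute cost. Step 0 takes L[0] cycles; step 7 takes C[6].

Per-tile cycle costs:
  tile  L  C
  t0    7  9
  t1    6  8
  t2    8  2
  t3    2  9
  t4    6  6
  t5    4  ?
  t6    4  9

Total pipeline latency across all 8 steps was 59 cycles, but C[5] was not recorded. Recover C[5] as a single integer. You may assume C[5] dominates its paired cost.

C[5] = 9

step 0 = dur = L[0]=7 = 7
step 1 = dur = max(L[1]=6, C[0]=9) = 9
step 2 = dur = max(L[2]=8, C[1]=8) = 8
step 3 = dur = max(L[3]=2, C[2]=2) = 2
step 4 = dur = max(L[4]=6, C[3]=9) = 9
step 5 = dur = max(L[5]=4, C[4]=6) = 6
step 6 = dur = max(L[6]=4, C[5]=?) = C[5]  (unknown; binding)
step 7 = dur = C[6]=9 = 9
sum of known step durations = 50
dur[6] = total - known = 59 - 50 = 9
C[5] is the binding max in step 6, so C[5] = dur[6] = 9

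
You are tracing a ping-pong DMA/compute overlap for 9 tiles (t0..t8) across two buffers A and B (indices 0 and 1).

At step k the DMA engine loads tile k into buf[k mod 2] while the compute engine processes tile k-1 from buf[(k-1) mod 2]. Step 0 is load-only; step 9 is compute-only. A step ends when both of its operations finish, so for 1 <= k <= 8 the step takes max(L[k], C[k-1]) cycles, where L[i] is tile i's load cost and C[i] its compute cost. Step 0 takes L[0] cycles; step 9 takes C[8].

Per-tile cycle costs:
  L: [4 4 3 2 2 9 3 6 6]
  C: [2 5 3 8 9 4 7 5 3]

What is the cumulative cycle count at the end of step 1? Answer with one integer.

end_cycle[1] = 8

k=0 load=t0/4c comp=- wait=4 total=4
k=1 load=t1/4c comp=t0/2c wait=4 total=8
k=2 load=t2/3c comp=t1/5c wait=5 total=13
k=3 load=t3/2c comp=t2/3c wait=3 total=16
k=4 load=t4/2c comp=t3/8c wait=8 total=24
k=5 load=t5/9c comp=t4/9c wait=9 total=33
k=6 load=t6/3c comp=t5/4c wait=4 total=37
k=7 load=t7/6c comp=t6/7c wait=7 total=44
k=8 load=t8/6c comp=t7/5c wait=6 total=50
k=9 load=- comp=t8/3c wait=3 total=53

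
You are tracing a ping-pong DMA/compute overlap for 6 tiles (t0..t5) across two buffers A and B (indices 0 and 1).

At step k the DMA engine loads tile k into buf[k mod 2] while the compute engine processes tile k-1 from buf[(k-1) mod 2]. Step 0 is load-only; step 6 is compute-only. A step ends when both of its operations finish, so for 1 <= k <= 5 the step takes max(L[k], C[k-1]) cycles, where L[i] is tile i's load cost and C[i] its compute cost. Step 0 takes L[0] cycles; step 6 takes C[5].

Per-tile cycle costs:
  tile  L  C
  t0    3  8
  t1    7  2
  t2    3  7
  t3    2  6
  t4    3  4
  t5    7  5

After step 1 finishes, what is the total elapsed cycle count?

end_cycle[1] = 11

[0] DMA t0→A (3c) ∥ CU idle ⇒ 3c, clock 3
[1] DMA t1→B (7c) ∥ CU A:t0 (8c) ⇒ 8c, clock 11
[2] DMA t2→A (3c) ∥ CU B:t1 (2c) ⇒ 3c, clock 14
[3] DMA t3→B (2c) ∥ CU A:t2 (7c) ⇒ 7c, clock 21
[4] DMA t4→A (3c) ∥ CU B:t3 (6c) ⇒ 6c, clock 27
[5] DMA t5→B (7c) ∥ CU A:t4 (4c) ⇒ 7c, clock 34
[6] DMA idle ∥ CU B:t5 (5c) ⇒ 5c, clock 39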